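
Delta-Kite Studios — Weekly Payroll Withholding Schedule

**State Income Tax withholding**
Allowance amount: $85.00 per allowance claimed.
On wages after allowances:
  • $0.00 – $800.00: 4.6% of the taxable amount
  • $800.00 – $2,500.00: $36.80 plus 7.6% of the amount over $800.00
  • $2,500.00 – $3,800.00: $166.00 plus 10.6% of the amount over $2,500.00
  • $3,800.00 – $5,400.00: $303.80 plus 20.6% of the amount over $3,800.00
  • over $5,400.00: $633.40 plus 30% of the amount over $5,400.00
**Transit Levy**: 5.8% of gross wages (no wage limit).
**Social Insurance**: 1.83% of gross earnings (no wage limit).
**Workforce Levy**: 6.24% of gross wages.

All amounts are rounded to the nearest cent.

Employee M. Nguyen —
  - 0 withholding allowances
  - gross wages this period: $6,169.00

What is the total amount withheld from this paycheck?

$1,719.74

State Income Tax: taxable = $6,169.00
  $633.40 + 30% × ($6,169.00 − $5,400.00) = $633.40 + 30% × $769.00 = $864.10
Transit Levy: 5.8% × $6,169.00 = $357.80
Social Insurance: 1.83% × $6,169.00 = $112.89
Workforce Levy: 6.24% × $6,169.00 = $384.95
Total: $864.10 + $357.80 + $112.89 + $384.95 = $1,719.74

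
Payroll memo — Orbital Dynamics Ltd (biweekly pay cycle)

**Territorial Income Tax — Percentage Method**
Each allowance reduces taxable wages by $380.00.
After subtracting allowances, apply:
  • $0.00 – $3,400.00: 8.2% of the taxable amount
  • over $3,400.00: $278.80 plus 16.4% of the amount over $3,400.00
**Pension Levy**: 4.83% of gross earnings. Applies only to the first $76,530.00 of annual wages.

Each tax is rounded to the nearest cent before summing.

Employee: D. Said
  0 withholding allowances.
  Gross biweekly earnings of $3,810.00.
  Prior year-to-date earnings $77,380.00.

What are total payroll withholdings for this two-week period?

Territorial Income Tax: taxable = $3,810.00
  $278.80 + 16.4% × ($3,810.00 − $3,400.00) = $278.80 + 16.4% × $410.00 = $346.04
Pension Levy: YTD $77,380.00 ≥ cap $76,530.00 → $0.00
Total: $346.04 + $0.00 = $346.04

$346.04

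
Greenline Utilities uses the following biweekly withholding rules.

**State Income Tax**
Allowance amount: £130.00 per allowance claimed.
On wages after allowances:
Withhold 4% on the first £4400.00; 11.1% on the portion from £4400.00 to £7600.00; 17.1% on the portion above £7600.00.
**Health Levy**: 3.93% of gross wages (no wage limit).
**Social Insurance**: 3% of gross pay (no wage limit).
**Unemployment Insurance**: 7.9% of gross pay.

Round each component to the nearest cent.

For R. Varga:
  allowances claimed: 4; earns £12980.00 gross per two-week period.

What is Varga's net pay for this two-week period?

£9692.81

State Income Tax: taxable = £12980.00 − 4×£130.00 = £12460.00
  £531.20 + 17.1% × (£12460.00 − £7600.00) = £531.20 + 17.1% × £4860.00 = £1362.26
Health Levy: 3.93% × £12980.00 = £510.11
Social Insurance: 3% × £12980.00 = £389.40
Unemployment Insurance: 7.9% × £12980.00 = £1025.42
Total withheld: £1362.26 + £510.11 + £389.40 + £1025.42 = £3287.19
Net pay: £12980.00 − £3287.19 = £9692.81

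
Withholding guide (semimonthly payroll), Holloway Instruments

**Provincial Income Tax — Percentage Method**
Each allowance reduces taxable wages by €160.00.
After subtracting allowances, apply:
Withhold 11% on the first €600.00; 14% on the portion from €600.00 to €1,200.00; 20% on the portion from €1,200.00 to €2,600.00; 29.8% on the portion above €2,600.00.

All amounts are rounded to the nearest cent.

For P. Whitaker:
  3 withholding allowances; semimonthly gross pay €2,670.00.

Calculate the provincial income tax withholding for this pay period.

€348.00

Provincial Income Tax: taxable = €2,670.00 − 3×€160.00 = €2,190.00
  €150.00 + 20% × (€2,190.00 − €1,200.00) = €150.00 + 20% × €990.00 = €348.00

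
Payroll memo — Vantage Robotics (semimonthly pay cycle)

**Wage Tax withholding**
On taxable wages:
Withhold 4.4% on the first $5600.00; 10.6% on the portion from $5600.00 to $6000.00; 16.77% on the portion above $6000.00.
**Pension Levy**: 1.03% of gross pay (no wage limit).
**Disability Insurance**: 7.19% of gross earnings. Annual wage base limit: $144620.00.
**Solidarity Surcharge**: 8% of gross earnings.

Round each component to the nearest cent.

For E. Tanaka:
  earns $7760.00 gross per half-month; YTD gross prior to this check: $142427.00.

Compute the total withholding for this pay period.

$1442.36

Wage Tax: taxable = $7760.00
  $288.80 + 16.77% × ($7760.00 − $6000.00) = $288.80 + 16.77% × $1760.00 = $583.95
Pension Levy: 1.03% × $7760.00 = $79.93
Disability Insurance: cap $144620.00 − YTD $142427.00 = $2193.00 subject; 7.19% × $2193.00 = $157.68
Solidarity Surcharge: 8% × $7760.00 = $620.80
Total: $583.95 + $79.93 + $157.68 + $620.80 = $1442.36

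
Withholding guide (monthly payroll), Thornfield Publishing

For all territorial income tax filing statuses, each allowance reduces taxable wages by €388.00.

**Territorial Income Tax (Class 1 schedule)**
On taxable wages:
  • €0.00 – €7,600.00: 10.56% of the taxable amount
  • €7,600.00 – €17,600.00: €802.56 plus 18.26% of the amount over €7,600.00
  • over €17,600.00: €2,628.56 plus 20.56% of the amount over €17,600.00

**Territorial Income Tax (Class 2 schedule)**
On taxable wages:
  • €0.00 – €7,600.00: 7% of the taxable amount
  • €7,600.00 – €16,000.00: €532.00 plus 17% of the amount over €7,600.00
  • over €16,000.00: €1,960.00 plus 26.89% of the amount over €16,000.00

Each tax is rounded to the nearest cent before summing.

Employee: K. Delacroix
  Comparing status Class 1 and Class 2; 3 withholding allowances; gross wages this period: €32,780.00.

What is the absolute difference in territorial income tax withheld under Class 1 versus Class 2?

€648.89

Territorial Income Tax (Class 1): taxable = €32,780.00 − 3×€388.00 = €31,616.00
  €2,628.56 + 20.56% × (€31,616.00 − €17,600.00) = €2,628.56 + 20.56% × €14,016.00 = €5,510.25
Territorial Income Tax (Class 2): taxable = €32,780.00 − 3×€388.00 = €31,616.00
  €1,960.00 + 26.89% × (€31,616.00 − €16,000.00) = €1,960.00 + 26.89% × €15,616.00 = €6,159.14
Difference: |€5,510.25 − €6,159.14| = €648.89 (higher under Class 2)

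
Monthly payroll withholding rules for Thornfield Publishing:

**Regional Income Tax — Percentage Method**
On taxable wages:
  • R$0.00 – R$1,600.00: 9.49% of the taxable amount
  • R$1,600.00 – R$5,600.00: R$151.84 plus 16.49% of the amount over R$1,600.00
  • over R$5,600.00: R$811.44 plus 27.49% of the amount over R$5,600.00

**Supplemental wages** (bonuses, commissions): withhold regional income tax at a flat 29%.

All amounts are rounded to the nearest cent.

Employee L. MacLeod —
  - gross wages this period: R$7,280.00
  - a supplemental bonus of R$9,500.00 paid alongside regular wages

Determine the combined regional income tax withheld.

R$4,028.27

Regional Income Tax: taxable = R$7,280.00
  R$811.44 + 27.49% × (R$7,280.00 − R$5,600.00) = R$811.44 + 27.49% × R$1,680.00 = R$1,273.27
Supplemental (29% flat on bonus): 29% × R$9,500.00 = R$2,755.00
Total regional income tax: R$1,273.27 + R$2,755.00 = R$4,028.27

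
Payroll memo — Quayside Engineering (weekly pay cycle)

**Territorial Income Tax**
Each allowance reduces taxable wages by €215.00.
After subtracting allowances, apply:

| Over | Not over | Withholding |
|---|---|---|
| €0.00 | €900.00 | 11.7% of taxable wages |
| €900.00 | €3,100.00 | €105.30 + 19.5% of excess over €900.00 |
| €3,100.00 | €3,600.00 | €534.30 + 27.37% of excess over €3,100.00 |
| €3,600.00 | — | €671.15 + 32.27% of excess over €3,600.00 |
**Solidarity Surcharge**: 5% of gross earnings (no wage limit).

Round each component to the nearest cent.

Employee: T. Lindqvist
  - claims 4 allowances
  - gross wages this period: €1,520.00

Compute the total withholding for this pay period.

Territorial Income Tax: taxable = €1,520.00 − 4×€215.00 = €660.00
  11.7% × €660.00 = €77.22
Solidarity Surcharge: 5% × €1,520.00 = €76.00
Total: €77.22 + €76.00 = €153.22

€153.22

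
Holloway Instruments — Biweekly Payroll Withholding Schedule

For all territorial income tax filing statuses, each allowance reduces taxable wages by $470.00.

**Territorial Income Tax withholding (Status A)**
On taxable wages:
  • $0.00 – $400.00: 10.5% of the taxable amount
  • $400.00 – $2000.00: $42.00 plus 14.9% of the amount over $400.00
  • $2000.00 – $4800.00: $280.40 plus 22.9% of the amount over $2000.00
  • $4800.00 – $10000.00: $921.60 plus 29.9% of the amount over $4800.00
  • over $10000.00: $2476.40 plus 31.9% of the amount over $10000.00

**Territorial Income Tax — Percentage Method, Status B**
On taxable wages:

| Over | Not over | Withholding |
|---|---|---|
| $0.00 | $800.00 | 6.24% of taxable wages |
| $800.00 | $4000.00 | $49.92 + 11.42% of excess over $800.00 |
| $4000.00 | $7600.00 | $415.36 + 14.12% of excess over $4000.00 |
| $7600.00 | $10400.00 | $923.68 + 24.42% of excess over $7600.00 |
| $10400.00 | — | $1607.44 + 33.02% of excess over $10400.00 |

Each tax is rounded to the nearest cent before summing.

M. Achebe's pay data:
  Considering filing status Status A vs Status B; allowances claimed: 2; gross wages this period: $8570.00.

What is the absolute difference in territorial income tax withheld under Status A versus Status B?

$836.76

Territorial Income Tax (Status A): taxable = $8570.00 − 2×$470.00 = $7630.00
  $921.60 + 29.9% × ($7630.00 − $4800.00) = $921.60 + 29.9% × $2830.00 = $1767.77
Territorial Income Tax (Status B): taxable = $8570.00 − 2×$470.00 = $7630.00
  $923.68 + 24.42% × ($7630.00 − $7600.00) = $923.68 + 24.42% × $30.00 = $931.01
Difference: |$1767.77 − $931.01| = $836.76 (higher under Status A)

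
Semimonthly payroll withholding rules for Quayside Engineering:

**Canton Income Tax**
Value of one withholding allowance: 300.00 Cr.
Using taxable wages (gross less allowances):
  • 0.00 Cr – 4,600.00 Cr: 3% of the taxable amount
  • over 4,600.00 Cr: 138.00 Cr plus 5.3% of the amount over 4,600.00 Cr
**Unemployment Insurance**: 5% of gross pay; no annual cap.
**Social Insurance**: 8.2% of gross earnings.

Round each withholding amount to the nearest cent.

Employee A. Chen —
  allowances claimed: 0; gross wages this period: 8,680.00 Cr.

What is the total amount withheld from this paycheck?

Canton Income Tax: taxable = 8,680.00 Cr
  138.00 Cr + 5.3% × (8,680.00 Cr − 4,600.00 Cr) = 138.00 Cr + 5.3% × 4,080.00 Cr = 354.24 Cr
Unemployment Insurance: 5% × 8,680.00 Cr = 434.00 Cr
Social Insurance: 8.2% × 8,680.00 Cr = 711.76 Cr
Total: 354.24 Cr + 434.00 Cr + 711.76 Cr = 1,500.00 Cr

1,500.00 Cr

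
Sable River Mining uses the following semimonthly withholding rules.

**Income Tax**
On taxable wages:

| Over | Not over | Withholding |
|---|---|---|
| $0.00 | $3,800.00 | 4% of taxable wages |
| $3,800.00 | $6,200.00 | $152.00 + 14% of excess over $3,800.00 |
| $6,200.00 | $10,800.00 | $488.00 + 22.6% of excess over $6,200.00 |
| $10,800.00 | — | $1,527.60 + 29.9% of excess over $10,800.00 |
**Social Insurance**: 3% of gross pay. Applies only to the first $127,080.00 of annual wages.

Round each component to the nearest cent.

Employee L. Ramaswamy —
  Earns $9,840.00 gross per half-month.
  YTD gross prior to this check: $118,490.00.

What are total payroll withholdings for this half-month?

Income Tax: taxable = $9,840.00
  $488.00 + 22.6% × ($9,840.00 − $6,200.00) = $488.00 + 22.6% × $3,640.00 = $1,310.64
Social Insurance: cap $127,080.00 − YTD $118,490.00 = $8,590.00 subject; 3% × $8,590.00 = $257.70
Total: $1,310.64 + $257.70 = $1,568.34

$1,568.34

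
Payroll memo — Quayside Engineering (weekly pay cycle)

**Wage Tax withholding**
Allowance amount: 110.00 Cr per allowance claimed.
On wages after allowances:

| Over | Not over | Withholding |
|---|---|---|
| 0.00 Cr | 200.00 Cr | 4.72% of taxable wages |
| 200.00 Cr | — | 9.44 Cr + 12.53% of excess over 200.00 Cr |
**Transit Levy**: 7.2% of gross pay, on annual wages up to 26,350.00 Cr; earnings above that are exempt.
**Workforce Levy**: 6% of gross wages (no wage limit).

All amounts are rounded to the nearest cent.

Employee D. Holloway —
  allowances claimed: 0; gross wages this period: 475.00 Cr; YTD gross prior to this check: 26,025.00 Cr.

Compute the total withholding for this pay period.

Wage Tax: taxable = 475.00 Cr
  9.44 Cr + 12.53% × (475.00 Cr − 200.00 Cr) = 9.44 Cr + 12.53% × 275.00 Cr = 43.90 Cr
Transit Levy: cap 26,350.00 Cr − YTD 26,025.00 Cr = 325.00 Cr subject; 7.2% × 325.00 Cr = 23.40 Cr
Workforce Levy: 6% × 475.00 Cr = 28.50 Cr
Total: 43.90 Cr + 23.40 Cr + 28.50 Cr = 95.80 Cr

95.80 Cr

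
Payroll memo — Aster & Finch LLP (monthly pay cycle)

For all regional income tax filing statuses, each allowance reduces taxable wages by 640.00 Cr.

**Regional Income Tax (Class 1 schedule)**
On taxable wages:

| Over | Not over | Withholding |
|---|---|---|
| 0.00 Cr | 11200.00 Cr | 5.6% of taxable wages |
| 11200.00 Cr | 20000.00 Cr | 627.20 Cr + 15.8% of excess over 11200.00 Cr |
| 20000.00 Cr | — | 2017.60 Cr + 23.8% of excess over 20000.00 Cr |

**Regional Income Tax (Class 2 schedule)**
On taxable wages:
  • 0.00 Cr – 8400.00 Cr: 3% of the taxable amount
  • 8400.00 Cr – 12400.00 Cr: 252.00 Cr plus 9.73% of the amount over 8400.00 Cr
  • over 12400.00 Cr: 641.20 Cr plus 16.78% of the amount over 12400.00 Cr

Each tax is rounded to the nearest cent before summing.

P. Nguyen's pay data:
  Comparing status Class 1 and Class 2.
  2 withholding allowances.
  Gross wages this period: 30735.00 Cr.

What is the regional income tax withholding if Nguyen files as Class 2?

3503.03 Cr

Regional Income Tax (Class 2): taxable = 30735.00 Cr − 2×640.00 Cr = 29455.00 Cr
  641.20 Cr + 16.78% × (29455.00 Cr − 12400.00 Cr) = 641.20 Cr + 16.78% × 17055.00 Cr = 3503.03 Cr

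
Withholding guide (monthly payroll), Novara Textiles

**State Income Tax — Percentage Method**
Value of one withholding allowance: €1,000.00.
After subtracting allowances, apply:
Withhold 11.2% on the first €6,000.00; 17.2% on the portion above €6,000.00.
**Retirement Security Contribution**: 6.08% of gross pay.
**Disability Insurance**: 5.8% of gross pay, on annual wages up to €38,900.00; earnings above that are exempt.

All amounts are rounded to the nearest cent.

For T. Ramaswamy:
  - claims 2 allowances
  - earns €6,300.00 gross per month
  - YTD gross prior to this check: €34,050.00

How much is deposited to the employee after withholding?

State Income Tax: taxable = €6,300.00 − 2×€1,000.00 = €4,300.00
  11.2% × €4,300.00 = €481.60
Retirement Security Contribution: 6.08% × €6,300.00 = €383.04
Disability Insurance: cap €38,900.00 − YTD €34,050.00 = €4,850.00 subject; 5.8% × €4,850.00 = €281.30
Total withheld: €481.60 + €383.04 + €281.30 = €1,145.94
Net pay: €6,300.00 − €1,145.94 = €5,154.06

€5,154.06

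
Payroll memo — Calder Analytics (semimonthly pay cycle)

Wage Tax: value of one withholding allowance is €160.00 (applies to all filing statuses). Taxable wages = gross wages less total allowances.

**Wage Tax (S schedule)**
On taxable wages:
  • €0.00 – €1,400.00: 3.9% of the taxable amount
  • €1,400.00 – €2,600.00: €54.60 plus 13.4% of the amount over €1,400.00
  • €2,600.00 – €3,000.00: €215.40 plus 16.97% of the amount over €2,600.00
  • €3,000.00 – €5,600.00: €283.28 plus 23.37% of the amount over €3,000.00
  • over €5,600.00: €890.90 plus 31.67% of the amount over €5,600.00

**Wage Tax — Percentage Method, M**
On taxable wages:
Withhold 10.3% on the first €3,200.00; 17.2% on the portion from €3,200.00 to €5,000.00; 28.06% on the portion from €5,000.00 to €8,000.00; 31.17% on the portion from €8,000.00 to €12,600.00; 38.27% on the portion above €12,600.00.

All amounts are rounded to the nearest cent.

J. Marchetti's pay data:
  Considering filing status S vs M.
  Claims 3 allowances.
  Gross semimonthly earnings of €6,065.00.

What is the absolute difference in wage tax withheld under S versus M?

Wage Tax (S): taxable = €6,065.00 − 3×€160.00 = €5,585.00
  €283.28 + 23.37% × (€5,585.00 − €3,000.00) = €283.28 + 23.37% × €2,585.00 = €887.39
Wage Tax (M): taxable = €6,065.00 − 3×€160.00 = €5,585.00
  €639.20 + 28.06% × (€5,585.00 − €5,000.00) = €639.20 + 28.06% × €585.00 = €803.35
Difference: |€887.39 − €803.35| = €84.04 (higher under S)

€84.04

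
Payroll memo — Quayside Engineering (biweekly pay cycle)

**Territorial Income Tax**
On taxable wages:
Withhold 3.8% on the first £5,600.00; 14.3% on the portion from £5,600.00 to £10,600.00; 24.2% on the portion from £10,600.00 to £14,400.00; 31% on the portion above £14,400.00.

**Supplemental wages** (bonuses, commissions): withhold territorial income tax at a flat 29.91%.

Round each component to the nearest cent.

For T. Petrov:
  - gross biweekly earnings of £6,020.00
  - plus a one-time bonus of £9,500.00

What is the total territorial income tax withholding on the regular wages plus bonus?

Territorial Income Tax: taxable = £6,020.00
  £212.80 + 14.3% × (£6,020.00 − £5,600.00) = £212.80 + 14.3% × £420.00 = £272.86
Supplemental (29.91% flat on bonus): 29.91% × £9,500.00 = £2,841.45
Total territorial income tax: £272.86 + £2,841.45 = £3,114.31

£3,114.31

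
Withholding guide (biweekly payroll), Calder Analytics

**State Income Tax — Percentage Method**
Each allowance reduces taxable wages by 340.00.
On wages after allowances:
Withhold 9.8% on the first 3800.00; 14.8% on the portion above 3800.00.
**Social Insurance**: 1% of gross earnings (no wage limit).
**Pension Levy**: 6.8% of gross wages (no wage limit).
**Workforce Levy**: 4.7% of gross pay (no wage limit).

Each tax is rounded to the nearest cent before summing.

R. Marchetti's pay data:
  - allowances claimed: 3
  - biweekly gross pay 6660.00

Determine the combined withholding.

State Income Tax: taxable = 6660.00 − 3×340.00 = 5640.00
  372.40 + 14.8% × (5640.00 − 3800.00) = 372.40 + 14.8% × 1840.00 = 644.72
Social Insurance: 1% × 6660.00 = 66.60
Pension Levy: 6.8% × 6660.00 = 452.88
Workforce Levy: 4.7% × 6660.00 = 313.02
Total: 644.72 + 66.60 + 452.88 + 313.02 = 1477.22

1477.22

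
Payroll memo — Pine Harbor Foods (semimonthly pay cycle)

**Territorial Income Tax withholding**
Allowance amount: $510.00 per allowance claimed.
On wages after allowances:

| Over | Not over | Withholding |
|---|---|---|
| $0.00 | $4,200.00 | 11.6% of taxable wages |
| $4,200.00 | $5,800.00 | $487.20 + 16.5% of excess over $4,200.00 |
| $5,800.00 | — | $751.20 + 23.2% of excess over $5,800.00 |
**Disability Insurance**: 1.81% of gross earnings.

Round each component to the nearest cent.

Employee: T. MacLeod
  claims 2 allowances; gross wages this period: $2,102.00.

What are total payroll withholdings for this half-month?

Territorial Income Tax: taxable = $2,102.00 − 2×$510.00 = $1,082.00
  11.6% × $1,082.00 = $125.51
Disability Insurance: 1.81% × $2,102.00 = $38.05
Total: $125.51 + $38.05 = $163.56

$163.56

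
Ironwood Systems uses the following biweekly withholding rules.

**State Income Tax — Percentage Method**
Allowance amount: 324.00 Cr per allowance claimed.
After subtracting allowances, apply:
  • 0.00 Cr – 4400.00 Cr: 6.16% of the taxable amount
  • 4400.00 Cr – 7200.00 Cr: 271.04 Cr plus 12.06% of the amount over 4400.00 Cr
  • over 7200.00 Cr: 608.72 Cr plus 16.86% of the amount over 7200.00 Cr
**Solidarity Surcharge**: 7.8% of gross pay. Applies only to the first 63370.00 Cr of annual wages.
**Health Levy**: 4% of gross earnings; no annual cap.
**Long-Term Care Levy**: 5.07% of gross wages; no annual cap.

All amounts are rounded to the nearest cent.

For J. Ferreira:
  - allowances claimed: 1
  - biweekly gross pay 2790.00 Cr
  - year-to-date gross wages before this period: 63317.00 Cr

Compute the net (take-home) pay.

State Income Tax: taxable = 2790.00 Cr − 1×324.00 Cr = 2466.00 Cr
  6.16% × 2466.00 Cr = 151.91 Cr
Solidarity Surcharge: cap 63370.00 Cr − YTD 63317.00 Cr = 53.00 Cr subject; 7.8% × 53.00 Cr = 4.13 Cr
Health Levy: 4% × 2790.00 Cr = 111.60 Cr
Long-Term Care Levy: 5.07% × 2790.00 Cr = 141.45 Cr
Total withheld: 151.91 Cr + 4.13 Cr + 111.60 Cr + 141.45 Cr = 409.09 Cr
Net pay: 2790.00 Cr − 409.09 Cr = 2380.91 Cr

2380.91 Cr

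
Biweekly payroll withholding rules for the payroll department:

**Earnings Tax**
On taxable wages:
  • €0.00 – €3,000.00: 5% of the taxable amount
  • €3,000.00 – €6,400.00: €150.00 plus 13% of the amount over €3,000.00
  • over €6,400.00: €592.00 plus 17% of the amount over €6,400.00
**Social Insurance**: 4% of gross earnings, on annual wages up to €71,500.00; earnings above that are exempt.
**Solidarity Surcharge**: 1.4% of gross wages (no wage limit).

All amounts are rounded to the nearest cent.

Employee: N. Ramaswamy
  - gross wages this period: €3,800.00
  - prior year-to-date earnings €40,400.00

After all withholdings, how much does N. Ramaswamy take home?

€3,340.80

Earnings Tax: taxable = €3,800.00
  €150.00 + 13% × (€3,800.00 − €3,000.00) = €150.00 + 13% × €800.00 = €254.00
Social Insurance: 4% × €3,800.00 = €152.00
Solidarity Surcharge: 1.4% × €3,800.00 = €53.20
Total withheld: €254.00 + €152.00 + €53.20 = €459.20
Net pay: €3,800.00 − €459.20 = €3,340.80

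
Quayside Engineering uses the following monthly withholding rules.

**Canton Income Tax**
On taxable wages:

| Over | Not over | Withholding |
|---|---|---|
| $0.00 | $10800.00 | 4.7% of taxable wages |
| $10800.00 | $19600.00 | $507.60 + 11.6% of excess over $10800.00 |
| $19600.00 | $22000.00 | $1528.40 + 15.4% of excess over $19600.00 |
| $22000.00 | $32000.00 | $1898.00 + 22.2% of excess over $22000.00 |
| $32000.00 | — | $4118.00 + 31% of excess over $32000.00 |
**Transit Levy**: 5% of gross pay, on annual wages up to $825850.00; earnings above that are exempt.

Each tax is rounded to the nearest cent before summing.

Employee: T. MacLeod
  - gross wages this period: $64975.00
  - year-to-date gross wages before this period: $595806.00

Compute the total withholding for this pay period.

Canton Income Tax: taxable = $64975.00
  $4118.00 + 31% × ($64975.00 − $32000.00) = $4118.00 + 31% × $32975.00 = $14340.25
Transit Levy: 5% × $64975.00 = $3248.75
Total: $14340.25 + $3248.75 = $17589.00

$17589.00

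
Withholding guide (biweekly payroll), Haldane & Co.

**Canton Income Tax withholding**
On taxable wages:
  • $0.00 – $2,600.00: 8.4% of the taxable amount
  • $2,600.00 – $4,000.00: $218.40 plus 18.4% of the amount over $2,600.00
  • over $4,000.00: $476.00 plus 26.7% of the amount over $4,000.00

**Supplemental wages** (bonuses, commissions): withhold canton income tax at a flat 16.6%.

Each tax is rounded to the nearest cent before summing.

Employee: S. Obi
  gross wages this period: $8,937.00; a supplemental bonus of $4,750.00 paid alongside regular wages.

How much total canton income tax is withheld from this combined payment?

$2,582.68

Canton Income Tax: taxable = $8,937.00
  $476.00 + 26.7% × ($8,937.00 − $4,000.00) = $476.00 + 26.7% × $4,937.00 = $1,794.18
Supplemental (16.6% flat on bonus): 16.6% × $4,750.00 = $788.50
Total canton income tax: $1,794.18 + $788.50 = $2,582.68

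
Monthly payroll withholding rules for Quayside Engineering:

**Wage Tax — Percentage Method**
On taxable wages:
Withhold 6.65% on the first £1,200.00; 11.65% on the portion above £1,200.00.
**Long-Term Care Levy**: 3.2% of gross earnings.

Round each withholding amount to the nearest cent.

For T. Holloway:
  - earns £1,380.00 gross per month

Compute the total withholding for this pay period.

£144.93

Wage Tax: taxable = £1,380.00
  £79.80 + 11.65% × (£1,380.00 − £1,200.00) = £79.80 + 11.65% × £180.00 = £100.77
Long-Term Care Levy: 3.2% × £1,380.00 = £44.16
Total: £100.77 + £44.16 = £144.93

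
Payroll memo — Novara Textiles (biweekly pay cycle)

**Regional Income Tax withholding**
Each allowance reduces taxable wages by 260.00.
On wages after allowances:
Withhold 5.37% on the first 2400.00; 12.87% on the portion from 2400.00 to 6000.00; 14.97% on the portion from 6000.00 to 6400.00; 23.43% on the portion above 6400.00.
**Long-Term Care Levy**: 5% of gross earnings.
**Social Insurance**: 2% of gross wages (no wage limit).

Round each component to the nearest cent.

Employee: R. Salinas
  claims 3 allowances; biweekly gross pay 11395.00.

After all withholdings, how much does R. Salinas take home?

8957.70

Regional Income Tax: taxable = 11395.00 − 3×260.00 = 10615.00
  652.08 + 23.43% × (10615.00 − 6400.00) = 652.08 + 23.43% × 4215.00 = 1639.65
Long-Term Care Levy: 5% × 11395.00 = 569.75
Social Insurance: 2% × 11395.00 = 227.90
Total withheld: 1639.65 + 569.75 + 227.90 = 2437.30
Net pay: 11395.00 − 2437.30 = 8957.70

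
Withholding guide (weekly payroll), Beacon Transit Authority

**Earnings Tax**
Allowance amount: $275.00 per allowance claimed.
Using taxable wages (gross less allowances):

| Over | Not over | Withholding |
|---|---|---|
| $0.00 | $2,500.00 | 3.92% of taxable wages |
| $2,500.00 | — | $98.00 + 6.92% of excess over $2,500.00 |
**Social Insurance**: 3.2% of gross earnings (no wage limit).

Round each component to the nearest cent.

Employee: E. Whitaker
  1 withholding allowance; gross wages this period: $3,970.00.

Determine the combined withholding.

Earnings Tax: taxable = $3,970.00 − 1×$275.00 = $3,695.00
  $98.00 + 6.92% × ($3,695.00 − $2,500.00) = $98.00 + 6.92% × $1,195.00 = $180.69
Social Insurance: 3.2% × $3,970.00 = $127.04
Total: $180.69 + $127.04 = $307.73

$307.73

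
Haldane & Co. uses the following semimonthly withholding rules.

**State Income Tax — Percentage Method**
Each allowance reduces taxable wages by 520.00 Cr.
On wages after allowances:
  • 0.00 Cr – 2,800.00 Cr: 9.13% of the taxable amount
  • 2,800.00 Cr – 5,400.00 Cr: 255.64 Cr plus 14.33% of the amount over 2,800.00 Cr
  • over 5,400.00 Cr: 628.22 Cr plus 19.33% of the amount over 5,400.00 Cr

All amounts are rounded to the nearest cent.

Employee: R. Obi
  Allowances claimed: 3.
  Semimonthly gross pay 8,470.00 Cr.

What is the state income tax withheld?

State Income Tax: taxable = 8,470.00 Cr − 3×520.00 Cr = 6,910.00 Cr
  628.22 Cr + 19.33% × (6,910.00 Cr − 5,400.00 Cr) = 628.22 Cr + 19.33% × 1,510.00 Cr = 920.10 Cr

920.10 Cr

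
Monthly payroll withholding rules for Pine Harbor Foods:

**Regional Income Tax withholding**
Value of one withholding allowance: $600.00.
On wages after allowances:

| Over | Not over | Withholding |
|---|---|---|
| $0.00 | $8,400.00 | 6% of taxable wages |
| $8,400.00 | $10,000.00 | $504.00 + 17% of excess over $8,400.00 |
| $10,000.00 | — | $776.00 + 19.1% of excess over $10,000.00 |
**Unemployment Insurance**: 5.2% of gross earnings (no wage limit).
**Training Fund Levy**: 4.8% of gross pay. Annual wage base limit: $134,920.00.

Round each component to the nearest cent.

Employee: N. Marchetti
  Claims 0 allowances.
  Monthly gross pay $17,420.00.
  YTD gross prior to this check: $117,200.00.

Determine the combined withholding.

Regional Income Tax: taxable = $17,420.00
  $776.00 + 19.1% × ($17,420.00 − $10,000.00) = $776.00 + 19.1% × $7,420.00 = $2,193.22
Unemployment Insurance: 5.2% × $17,420.00 = $905.84
Training Fund Levy: 4.8% × $17,420.00 = $836.16
Total: $2,193.22 + $905.84 + $836.16 = $3,935.22

$3,935.22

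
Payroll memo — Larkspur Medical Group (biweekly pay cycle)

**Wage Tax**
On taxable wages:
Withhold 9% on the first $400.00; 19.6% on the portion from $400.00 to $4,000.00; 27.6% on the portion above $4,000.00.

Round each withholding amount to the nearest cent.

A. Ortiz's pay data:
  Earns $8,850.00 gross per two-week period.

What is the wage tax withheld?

Wage Tax: taxable = $8,850.00
  $741.60 + 27.6% × ($8,850.00 − $4,000.00) = $741.60 + 27.6% × $4,850.00 = $2,080.20

$2,080.20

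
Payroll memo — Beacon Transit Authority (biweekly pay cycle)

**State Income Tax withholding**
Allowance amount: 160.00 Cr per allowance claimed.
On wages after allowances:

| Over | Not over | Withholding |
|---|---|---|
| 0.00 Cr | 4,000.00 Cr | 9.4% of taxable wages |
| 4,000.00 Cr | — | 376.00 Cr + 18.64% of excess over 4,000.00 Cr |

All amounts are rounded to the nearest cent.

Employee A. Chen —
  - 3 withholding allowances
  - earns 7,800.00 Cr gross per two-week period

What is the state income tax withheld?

994.85 Cr

State Income Tax: taxable = 7,800.00 Cr − 3×160.00 Cr = 7,320.00 Cr
  376.00 Cr + 18.64% × (7,320.00 Cr − 4,000.00 Cr) = 376.00 Cr + 18.64% × 3,320.00 Cr = 994.85 Cr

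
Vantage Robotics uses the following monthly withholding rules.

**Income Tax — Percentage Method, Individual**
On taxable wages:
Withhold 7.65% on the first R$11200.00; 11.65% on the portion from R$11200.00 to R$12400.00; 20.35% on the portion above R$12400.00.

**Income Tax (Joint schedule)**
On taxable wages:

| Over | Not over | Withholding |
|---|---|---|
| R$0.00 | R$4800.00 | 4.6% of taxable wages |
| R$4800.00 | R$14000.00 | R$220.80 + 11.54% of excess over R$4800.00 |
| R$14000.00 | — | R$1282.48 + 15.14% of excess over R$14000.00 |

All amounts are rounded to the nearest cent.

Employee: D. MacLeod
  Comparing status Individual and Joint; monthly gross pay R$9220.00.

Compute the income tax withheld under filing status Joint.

Income Tax (Joint): taxable = R$9220.00
  R$220.80 + 11.54% × (R$9220.00 − R$4800.00) = R$220.80 + 11.54% × R$4420.00 = R$730.87

R$730.87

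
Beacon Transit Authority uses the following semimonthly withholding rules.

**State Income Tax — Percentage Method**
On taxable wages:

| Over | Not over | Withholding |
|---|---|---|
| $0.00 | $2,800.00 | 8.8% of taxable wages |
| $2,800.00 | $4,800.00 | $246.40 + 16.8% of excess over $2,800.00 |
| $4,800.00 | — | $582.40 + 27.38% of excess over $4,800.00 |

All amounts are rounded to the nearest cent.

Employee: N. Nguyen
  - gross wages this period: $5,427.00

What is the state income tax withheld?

$754.07

State Income Tax: taxable = $5,427.00
  $582.40 + 27.38% × ($5,427.00 − $4,800.00) = $582.40 + 27.38% × $627.00 = $754.07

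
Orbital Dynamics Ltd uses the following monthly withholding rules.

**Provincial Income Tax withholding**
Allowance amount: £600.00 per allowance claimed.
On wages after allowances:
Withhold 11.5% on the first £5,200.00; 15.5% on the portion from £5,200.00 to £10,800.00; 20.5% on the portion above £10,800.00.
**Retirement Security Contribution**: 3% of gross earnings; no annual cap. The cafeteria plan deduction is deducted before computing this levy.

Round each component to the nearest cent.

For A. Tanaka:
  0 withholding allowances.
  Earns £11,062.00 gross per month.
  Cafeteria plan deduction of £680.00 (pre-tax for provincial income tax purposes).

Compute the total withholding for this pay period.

Provincial Income Tax: taxable = £11,062.00 − £680.00 = £10,382.00
  £598.00 + 15.5% × (£10,382.00 − £5,200.00) = £598.00 + 15.5% × £5,182.00 = £1,401.21
Retirement Security Contribution: 3% × £10,382.00 = £311.46
Total: £1,401.21 + £311.46 = £1,712.67

£1,712.67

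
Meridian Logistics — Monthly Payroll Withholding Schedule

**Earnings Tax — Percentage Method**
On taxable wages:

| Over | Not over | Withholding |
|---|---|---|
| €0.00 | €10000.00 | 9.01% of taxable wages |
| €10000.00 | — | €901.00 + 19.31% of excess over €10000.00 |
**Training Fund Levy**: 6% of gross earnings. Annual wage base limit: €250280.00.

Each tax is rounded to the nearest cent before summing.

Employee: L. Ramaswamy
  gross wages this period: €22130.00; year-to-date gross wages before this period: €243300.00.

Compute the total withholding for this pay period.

Earnings Tax: taxable = €22130.00
  €901.00 + 19.31% × (€22130.00 − €10000.00) = €901.00 + 19.31% × €12130.00 = €3243.30
Training Fund Levy: cap €250280.00 − YTD €243300.00 = €6980.00 subject; 6% × €6980.00 = €418.80
Total: €3243.30 + €418.80 = €3662.10

€3662.10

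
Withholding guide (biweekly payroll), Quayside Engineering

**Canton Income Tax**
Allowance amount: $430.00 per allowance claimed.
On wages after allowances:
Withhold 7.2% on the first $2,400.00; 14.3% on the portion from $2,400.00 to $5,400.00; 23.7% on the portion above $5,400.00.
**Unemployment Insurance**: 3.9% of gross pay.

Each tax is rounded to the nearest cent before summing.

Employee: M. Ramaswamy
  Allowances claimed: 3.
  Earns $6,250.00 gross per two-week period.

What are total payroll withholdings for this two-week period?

$782.63

Canton Income Tax: taxable = $6,250.00 − 3×$430.00 = $4,960.00
  $172.80 + 14.3% × ($4,960.00 − $2,400.00) = $172.80 + 14.3% × $2,560.00 = $538.88
Unemployment Insurance: 3.9% × $6,250.00 = $243.75
Total: $538.88 + $243.75 = $782.63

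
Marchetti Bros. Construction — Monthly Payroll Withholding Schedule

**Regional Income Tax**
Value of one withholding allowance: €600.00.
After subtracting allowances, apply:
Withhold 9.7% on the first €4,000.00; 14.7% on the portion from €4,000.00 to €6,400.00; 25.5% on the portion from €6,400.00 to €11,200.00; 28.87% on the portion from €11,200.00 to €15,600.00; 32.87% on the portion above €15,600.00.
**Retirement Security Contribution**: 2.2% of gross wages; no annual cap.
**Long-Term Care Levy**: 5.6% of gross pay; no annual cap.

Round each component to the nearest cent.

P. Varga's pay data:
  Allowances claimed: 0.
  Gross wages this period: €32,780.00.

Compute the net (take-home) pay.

€21,341.01

Regional Income Tax: taxable = €32,780.00
  €3,235.08 + 32.87% × (€32,780.00 − €15,600.00) = €3,235.08 + 32.87% × €17,180.00 = €8,882.15
Retirement Security Contribution: 2.2% × €32,780.00 = €721.16
Long-Term Care Levy: 5.6% × €32,780.00 = €1,835.68
Total withheld: €8,882.15 + €721.16 + €1,835.68 = €11,438.99
Net pay: €32,780.00 − €11,438.99 = €21,341.01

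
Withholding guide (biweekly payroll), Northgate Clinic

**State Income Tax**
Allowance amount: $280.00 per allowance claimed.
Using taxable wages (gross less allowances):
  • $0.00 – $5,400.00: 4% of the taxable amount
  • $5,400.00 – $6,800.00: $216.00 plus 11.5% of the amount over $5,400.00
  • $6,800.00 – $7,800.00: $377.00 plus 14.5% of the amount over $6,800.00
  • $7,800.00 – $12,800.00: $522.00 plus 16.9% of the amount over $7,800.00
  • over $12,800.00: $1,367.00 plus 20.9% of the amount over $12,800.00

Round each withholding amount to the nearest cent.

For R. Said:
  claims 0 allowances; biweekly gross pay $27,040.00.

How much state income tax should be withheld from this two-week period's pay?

State Income Tax: taxable = $27,040.00
  $1,367.00 + 20.9% × ($27,040.00 − $12,800.00) = $1,367.00 + 20.9% × $14,240.00 = $4,343.16

$4,343.16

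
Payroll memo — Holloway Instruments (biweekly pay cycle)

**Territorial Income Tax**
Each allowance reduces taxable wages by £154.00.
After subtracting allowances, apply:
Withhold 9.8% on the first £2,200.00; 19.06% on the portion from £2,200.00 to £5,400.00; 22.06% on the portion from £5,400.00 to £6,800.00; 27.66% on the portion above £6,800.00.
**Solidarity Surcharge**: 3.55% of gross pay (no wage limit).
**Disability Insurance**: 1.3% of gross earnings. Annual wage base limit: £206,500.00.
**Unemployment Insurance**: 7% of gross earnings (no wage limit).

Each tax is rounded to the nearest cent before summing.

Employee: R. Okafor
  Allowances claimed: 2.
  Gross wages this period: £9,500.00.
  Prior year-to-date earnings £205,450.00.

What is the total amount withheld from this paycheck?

Territorial Income Tax: taxable = £9,500.00 − 2×£154.00 = £9,192.00
  £1,134.36 + 27.66% × (£9,192.00 − £6,800.00) = £1,134.36 + 27.66% × £2,392.00 = £1,795.99
Solidarity Surcharge: 3.55% × £9,500.00 = £337.25
Disability Insurance: cap £206,500.00 − YTD £205,450.00 = £1,050.00 subject; 1.3% × £1,050.00 = £13.65
Unemployment Insurance: 7% × £9,500.00 = £665.00
Total: £1,795.99 + £337.25 + £13.65 + £665.00 = £2,811.89

£2,811.89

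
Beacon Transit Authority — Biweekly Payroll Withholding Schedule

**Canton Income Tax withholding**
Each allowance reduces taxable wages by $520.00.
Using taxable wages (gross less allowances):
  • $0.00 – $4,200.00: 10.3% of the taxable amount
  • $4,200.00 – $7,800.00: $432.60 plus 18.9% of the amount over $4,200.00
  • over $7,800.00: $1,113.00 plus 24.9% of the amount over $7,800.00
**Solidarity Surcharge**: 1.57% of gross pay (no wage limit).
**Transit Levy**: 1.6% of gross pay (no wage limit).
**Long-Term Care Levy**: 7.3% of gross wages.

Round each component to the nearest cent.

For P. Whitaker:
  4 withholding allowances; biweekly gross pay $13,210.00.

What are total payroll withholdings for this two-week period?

$3,325.26

Canton Income Tax: taxable = $13,210.00 − 4×$520.00 = $11,130.00
  $1,113.00 + 24.9% × ($11,130.00 − $7,800.00) = $1,113.00 + 24.9% × $3,330.00 = $1,942.17
Solidarity Surcharge: 1.57% × $13,210.00 = $207.40
Transit Levy: 1.6% × $13,210.00 = $211.36
Long-Term Care Levy: 7.3% × $13,210.00 = $964.33
Total: $1,942.17 + $207.40 + $211.36 + $964.33 = $3,325.26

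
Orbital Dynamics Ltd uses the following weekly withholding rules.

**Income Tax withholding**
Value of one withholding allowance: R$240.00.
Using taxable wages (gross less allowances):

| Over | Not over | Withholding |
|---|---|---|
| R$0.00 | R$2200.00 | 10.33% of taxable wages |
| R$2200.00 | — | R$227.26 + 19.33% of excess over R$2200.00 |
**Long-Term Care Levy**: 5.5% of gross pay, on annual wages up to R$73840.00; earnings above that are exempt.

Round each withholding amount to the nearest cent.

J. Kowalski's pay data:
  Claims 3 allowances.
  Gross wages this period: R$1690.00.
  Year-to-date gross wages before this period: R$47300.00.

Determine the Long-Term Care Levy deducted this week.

R$92.95

Long-Term Care Levy: 5.5% × R$1690.00 = R$92.95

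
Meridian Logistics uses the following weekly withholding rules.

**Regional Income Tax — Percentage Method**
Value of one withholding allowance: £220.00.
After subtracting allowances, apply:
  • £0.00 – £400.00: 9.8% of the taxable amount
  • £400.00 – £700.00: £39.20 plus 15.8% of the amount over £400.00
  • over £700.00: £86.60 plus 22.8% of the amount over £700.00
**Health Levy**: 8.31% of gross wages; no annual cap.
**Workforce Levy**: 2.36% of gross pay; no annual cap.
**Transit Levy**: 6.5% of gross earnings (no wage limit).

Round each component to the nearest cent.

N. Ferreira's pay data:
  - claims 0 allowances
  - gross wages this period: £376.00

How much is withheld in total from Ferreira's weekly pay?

£101.41

Regional Income Tax: taxable = £376.00
  9.8% × £376.00 = £36.85
Health Levy: 8.31% × £376.00 = £31.25
Workforce Levy: 2.36% × £376.00 = £8.87
Transit Levy: 6.5% × £376.00 = £24.44
Total: £36.85 + £31.25 + £8.87 + £24.44 = £101.41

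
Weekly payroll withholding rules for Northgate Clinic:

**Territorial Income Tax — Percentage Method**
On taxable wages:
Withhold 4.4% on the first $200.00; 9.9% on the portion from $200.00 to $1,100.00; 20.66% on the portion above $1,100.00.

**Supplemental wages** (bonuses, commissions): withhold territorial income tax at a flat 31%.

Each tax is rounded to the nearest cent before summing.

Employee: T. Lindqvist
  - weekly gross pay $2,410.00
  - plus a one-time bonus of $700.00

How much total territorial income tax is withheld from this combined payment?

Territorial Income Tax: taxable = $2,410.00
  $97.90 + 20.66% × ($2,410.00 − $1,100.00) = $97.90 + 20.66% × $1,310.00 = $368.55
Supplemental (31% flat on bonus): 31% × $700.00 = $217.00
Total territorial income tax: $368.55 + $217.00 = $585.55

$585.55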